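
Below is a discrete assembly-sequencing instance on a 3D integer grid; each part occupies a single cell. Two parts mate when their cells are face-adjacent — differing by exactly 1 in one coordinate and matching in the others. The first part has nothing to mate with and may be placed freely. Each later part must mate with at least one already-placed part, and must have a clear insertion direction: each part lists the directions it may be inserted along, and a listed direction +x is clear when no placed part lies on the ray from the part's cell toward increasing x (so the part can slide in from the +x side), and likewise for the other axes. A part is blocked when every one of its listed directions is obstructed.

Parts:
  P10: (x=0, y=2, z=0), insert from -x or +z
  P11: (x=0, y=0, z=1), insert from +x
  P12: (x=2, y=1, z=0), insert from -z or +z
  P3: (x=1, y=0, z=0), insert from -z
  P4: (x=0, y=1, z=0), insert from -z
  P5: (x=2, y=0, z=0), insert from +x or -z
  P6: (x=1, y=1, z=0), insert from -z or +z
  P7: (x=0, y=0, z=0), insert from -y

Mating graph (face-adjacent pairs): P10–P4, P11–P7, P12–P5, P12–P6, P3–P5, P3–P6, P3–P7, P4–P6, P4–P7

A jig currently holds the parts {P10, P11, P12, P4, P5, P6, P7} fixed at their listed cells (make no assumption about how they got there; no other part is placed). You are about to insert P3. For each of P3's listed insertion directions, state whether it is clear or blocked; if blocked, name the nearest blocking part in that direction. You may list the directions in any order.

-z: clear

-z: ray from P3(1, 0, 0) has no placed part ⇒ clear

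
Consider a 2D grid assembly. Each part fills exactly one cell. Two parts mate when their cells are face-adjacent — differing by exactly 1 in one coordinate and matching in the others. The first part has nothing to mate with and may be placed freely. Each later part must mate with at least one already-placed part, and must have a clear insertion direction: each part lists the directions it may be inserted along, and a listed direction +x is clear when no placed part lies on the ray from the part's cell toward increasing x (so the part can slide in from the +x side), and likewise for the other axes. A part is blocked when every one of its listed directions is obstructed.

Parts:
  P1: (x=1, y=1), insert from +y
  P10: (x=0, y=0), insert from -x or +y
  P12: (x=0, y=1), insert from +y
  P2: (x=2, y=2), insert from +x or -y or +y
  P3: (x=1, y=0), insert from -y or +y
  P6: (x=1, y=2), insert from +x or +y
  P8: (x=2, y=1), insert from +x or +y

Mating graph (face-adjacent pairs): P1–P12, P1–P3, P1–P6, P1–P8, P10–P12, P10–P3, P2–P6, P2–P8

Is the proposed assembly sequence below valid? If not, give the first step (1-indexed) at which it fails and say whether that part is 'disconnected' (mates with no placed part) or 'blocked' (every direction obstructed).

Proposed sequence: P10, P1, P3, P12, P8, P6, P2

Invalid at step 2 (disconnected)

1. P10@(0, 0) [-x clear] — {P10}
2. P1@(1, 1) — no placed neighbour ⇒ disconnected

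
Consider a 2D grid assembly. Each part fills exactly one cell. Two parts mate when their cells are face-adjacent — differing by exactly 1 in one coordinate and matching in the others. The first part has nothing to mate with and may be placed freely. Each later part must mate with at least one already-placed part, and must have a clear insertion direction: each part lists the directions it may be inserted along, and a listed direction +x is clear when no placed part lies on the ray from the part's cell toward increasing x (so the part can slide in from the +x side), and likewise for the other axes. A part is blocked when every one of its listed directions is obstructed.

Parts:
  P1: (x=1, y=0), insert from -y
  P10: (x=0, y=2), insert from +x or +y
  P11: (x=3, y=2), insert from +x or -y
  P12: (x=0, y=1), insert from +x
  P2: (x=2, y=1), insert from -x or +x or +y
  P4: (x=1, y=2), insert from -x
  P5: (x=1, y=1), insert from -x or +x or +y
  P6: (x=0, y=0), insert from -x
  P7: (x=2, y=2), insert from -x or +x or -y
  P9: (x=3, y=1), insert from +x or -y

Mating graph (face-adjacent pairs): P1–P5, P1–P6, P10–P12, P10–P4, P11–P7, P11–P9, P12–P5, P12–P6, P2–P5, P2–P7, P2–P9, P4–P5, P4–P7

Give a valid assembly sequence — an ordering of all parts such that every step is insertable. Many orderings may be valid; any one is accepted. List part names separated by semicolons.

1. P7@(2, 2) [-x clear] — {P7}
2. P11@(3, 2) [+x clear] — {P11, P7}
3. P4@(1, 2) [-x clear] — {P11, P4, P7}
4. P10@(0, 2) [+y clear] — {P10, P11, P4, P7}
5. P12@(0, 1) [+x clear] — {P10, P11, P12, P4, P7}
6. P5@(1, 1) [+x clear] — {P10, P11, P12, P4, P5, P7}
7. P1@(1, 0) [-y clear] — {P1, P10, P11, P12, P4, P5, P7}
8. P2@(2, 1) [+x clear] — {P1, P10, P11, P12, P2, P4, P5, P7}
9. P6@(0, 0) [-x clear] — {P1, P10, P11, P12, P2, P4, P5, P6, P7}
10. P9@(3, 1) [+x clear] — {P1, P10, P11, P12, P2, P4, P5, P6, P7, P9}

P7; P11; P4; P10; P12; P5; P1; P2; P6; P9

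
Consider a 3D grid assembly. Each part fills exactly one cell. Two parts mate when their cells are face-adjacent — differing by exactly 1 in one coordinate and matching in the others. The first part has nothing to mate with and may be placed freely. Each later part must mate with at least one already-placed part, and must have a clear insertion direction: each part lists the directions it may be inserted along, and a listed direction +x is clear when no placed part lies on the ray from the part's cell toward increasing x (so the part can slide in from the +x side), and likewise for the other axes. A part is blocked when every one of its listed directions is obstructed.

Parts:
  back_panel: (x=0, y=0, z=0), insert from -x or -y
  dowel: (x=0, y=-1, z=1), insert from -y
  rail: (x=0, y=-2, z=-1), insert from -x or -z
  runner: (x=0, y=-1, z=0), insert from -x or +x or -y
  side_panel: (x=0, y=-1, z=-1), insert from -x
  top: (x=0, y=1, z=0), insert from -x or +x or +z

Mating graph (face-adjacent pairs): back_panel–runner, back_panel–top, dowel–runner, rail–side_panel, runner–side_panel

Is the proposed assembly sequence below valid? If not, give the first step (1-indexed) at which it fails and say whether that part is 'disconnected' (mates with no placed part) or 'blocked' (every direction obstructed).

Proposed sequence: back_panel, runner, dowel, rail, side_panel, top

1. back_panel@(0, 0, 0) [-x clear] — {back_panel}
2. runner@(0, -1, 0) [-x clear] — {back_panel, runner}
3. dowel@(0, -1, 1) [-y clear] — {back_panel, dowel, runner}
4. rail@(0, -2, -1) — no placed neighbour ⇒ disconnected

Invalid at step 4 (disconnected)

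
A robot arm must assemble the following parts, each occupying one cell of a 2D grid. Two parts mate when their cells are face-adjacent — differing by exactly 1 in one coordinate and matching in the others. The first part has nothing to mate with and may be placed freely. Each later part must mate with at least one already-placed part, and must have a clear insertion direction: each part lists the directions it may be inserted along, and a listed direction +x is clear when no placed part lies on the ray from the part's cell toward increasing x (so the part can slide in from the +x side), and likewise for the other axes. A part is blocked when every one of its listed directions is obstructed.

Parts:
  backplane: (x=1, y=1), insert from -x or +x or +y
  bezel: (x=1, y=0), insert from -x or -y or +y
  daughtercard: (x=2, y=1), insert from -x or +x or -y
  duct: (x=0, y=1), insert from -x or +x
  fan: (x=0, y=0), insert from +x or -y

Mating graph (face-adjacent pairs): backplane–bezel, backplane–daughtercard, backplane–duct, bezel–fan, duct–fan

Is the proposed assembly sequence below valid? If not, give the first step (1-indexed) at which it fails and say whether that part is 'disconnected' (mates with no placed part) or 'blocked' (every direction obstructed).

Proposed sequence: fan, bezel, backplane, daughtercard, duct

Valid

1. fan@(0, 0) [+x clear] — {fan}
2. bezel@(1, 0) [-y clear] — {bezel, fan}
3. backplane@(1, 1) [-x clear] — {backplane, bezel, fan}
4. daughtercard@(2, 1) [+x clear] — {backplane, bezel, daughtercard, fan}
5. duct@(0, 1) [-x clear] — {backplane, bezel, daughtercard, duct, fan}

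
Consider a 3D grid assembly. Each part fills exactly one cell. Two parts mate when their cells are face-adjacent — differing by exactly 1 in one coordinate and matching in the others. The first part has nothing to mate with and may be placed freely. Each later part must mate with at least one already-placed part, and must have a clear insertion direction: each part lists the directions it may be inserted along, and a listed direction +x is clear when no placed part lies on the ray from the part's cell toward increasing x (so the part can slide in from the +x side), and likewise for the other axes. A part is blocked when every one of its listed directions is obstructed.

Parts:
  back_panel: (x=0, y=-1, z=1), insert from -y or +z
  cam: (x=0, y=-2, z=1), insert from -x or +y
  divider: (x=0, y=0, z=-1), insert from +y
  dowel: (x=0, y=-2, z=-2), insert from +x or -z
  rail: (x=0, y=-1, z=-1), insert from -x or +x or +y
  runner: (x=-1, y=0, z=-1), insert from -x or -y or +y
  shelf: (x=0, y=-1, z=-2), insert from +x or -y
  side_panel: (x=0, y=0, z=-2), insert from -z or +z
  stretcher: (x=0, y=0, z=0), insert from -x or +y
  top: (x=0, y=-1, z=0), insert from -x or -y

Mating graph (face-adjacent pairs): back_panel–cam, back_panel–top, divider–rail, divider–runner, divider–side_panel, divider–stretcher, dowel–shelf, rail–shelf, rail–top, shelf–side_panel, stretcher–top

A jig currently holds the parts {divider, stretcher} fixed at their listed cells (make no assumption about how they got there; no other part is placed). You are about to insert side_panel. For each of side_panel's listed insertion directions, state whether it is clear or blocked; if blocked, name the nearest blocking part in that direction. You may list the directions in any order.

+z: blocked by divider; -z: clear

-z: ray from side_panel(0, 0, -2) has no placed part ⇒ clear
+z: nearest on ray is divider@(0, 0, -1) ⇒ blocked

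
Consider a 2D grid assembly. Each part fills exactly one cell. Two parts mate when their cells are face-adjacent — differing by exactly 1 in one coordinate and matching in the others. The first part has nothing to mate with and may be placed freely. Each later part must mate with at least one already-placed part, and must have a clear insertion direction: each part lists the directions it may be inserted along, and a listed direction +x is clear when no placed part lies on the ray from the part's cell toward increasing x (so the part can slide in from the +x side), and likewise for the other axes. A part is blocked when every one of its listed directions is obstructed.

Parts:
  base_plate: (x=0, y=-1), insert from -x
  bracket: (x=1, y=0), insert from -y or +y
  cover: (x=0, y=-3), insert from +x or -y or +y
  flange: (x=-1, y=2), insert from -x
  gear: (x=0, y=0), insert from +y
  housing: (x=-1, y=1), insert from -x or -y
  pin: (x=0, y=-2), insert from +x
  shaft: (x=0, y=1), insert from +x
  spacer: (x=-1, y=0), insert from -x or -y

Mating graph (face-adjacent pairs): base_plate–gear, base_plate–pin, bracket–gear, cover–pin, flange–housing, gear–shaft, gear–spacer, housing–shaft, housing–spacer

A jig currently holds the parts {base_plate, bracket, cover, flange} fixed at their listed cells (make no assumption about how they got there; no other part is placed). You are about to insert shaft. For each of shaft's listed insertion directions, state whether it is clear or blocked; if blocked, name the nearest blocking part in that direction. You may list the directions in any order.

+x: clear

+x: ray from shaft(0, 1) has no placed part ⇒ clear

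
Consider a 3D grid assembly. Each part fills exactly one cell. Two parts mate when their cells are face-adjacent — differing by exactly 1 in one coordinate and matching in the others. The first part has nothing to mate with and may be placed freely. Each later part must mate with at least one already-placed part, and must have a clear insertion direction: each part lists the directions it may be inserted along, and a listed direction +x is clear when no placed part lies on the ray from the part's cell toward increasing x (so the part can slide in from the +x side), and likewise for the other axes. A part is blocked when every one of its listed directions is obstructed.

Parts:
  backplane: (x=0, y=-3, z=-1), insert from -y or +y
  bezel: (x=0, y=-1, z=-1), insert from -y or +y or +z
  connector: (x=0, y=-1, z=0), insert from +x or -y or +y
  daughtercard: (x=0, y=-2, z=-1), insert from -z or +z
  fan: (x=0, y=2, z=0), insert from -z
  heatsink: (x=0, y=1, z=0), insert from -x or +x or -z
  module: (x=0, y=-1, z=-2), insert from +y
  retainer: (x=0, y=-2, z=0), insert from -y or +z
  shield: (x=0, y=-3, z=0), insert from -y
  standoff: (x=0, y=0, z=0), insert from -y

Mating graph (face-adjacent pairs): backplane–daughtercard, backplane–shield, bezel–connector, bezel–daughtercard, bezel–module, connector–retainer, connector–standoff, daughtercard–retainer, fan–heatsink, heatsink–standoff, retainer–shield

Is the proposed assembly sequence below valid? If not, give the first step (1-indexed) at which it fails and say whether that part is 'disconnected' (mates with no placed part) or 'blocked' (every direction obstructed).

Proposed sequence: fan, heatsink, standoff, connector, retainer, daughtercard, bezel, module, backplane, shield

1. fan@(0, 2, 0) [-z clear] — {fan}
2. heatsink@(0, 1, 0) [-x clear] — {fan, heatsink}
3. standoff@(0, 0, 0) [-y clear] — {fan, heatsink, standoff}
4. connector@(0, -1, 0) [+x clear] — {connector, fan, heatsink, standoff}
5. retainer@(0, -2, 0) [-y clear] — {connector, fan, heatsink, retainer, standoff}
6. daughtercard@(0, -2, -1) [-z clear] — {connector, daughtercard, fan, heatsink, retainer, standoff}
7. bezel@(0, -1, -1) [+y clear] — {bezel, connector, daughtercard, fan, heatsink, retainer, standoff}
8. module@(0, -1, -2) [+y clear] — {bezel, connector, daughtercard, fan, heatsink, module, retainer, standoff}
9. backplane@(0, -3, -1) [-y clear] — {backplane, bezel, connector, daughtercard, fan, heatsink, module, retainer, standoff}
10. shield@(0, -3, 0) [-y clear] — {backplane, bezel, connector, daughtercard, fan, heatsink, module, retainer, shield, standoff}

Valid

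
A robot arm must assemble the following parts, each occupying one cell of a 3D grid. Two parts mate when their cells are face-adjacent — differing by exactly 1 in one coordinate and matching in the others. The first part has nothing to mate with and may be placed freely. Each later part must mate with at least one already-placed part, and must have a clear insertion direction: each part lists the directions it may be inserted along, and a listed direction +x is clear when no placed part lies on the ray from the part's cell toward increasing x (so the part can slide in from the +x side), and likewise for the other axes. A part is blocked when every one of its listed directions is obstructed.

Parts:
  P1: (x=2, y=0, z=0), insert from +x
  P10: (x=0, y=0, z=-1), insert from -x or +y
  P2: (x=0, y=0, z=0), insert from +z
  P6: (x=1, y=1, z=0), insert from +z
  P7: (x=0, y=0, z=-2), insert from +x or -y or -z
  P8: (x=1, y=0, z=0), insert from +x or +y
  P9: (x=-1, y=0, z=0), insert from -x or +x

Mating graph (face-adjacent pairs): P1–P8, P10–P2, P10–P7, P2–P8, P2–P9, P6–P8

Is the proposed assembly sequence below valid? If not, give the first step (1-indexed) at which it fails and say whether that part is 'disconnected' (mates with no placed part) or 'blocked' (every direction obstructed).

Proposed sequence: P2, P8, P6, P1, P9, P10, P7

Valid

1. P2@(0, 0, 0) [+z clear] — {P2}
2. P8@(1, 0, 0) [+x clear] — {P2, P8}
3. P6@(1, 1, 0) [+z clear] — {P2, P6, P8}
4. P1@(2, 0, 0) [+x clear] — {P1, P2, P6, P8}
5. P9@(-1, 0, 0) [-x clear] — {P1, P2, P6, P8, P9}
6. P10@(0, 0, -1) [-x clear] — {P1, P10, P2, P6, P8, P9}
7. P7@(0, 0, -2) [+x clear] — {P1, P10, P2, P6, P7, P8, P9}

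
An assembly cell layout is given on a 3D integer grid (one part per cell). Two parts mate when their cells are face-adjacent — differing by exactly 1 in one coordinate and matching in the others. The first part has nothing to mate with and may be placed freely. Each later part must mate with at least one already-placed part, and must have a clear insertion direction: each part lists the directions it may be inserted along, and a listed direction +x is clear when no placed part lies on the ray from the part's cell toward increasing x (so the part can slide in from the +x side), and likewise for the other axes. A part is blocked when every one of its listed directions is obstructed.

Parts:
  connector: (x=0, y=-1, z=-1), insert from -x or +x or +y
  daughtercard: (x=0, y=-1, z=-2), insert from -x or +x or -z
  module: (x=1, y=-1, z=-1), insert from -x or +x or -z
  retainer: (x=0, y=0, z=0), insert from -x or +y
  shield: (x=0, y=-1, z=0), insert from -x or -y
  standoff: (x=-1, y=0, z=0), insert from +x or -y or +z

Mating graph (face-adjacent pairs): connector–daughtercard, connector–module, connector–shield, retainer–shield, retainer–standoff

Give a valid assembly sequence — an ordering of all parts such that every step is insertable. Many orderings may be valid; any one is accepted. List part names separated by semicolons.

1. connector@(0, -1, -1) [-x clear] — {connector}
2. shield@(0, -1, 0) [-x clear] — {connector, shield}
3. retainer@(0, 0, 0) [-x clear] — {connector, retainer, shield}
4. daughtercard@(0, -1, -2) [-x clear] — {connector, daughtercard, retainer, shield}
5. standoff@(-1, 0, 0) [-y clear] — {connector, daughtercard, retainer, shield, standoff}
6. module@(1, -1, -1) [+x clear] — {connector, daughtercard, module, retainer, shield, standoff}

connector; shield; retainer; daughtercard; standoff; module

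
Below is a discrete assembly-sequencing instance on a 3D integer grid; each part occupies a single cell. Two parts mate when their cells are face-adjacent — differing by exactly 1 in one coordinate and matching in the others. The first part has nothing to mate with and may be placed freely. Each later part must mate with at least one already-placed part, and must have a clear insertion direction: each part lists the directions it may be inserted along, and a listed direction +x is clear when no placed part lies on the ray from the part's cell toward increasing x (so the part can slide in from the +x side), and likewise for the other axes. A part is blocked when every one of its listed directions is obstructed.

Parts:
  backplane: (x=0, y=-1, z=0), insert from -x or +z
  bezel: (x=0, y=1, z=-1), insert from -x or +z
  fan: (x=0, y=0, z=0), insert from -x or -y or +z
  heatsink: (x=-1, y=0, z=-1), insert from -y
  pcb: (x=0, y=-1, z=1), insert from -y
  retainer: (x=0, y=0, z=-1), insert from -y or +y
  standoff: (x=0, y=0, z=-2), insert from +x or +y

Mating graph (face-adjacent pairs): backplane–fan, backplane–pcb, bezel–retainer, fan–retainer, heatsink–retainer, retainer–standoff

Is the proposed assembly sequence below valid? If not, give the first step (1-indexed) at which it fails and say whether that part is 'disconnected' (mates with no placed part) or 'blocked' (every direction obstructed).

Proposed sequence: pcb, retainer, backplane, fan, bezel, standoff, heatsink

Invalid at step 2 (disconnected)

1. pcb@(0, -1, 1) [-y clear] — {pcb}
2. retainer@(0, 0, -1) — no placed neighbour ⇒ disconnected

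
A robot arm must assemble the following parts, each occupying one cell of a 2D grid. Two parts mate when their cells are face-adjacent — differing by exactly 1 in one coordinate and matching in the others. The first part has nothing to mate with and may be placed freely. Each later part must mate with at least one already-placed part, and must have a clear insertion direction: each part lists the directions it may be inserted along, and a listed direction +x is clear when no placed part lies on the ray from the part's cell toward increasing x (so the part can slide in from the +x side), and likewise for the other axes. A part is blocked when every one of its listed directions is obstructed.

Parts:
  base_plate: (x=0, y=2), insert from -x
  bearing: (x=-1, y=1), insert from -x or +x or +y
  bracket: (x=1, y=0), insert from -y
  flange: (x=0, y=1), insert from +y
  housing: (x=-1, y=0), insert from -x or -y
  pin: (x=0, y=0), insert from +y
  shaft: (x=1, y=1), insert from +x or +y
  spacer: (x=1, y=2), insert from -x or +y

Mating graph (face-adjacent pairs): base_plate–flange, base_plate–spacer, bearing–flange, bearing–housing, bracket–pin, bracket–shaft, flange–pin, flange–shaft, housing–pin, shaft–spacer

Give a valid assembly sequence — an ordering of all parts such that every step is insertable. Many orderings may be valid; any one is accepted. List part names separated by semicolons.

bracket; shaft; spacer; pin; housing; bearing; flange; base_plate

1. bracket@(1, 0) [-y clear] — {bracket}
2. shaft@(1, 1) [+x clear] — {bracket, shaft}
3. spacer@(1, 2) [-x clear] — {bracket, shaft, spacer}
4. pin@(0, 0) [+y clear] — {bracket, pin, shaft, spacer}
5. housing@(-1, 0) [-x clear] — {bracket, housing, pin, shaft, spacer}
6. bearing@(-1, 1) [-x clear] — {bearing, bracket, housing, pin, shaft, spacer}
7. flange@(0, 1) [+y clear] — {bearing, bracket, flange, housing, pin, shaft, spacer}
8. base_plate@(0, 2) [-x clear] — {base_plate, bearing, bracket, flange, housing, pin, shaft, spacer}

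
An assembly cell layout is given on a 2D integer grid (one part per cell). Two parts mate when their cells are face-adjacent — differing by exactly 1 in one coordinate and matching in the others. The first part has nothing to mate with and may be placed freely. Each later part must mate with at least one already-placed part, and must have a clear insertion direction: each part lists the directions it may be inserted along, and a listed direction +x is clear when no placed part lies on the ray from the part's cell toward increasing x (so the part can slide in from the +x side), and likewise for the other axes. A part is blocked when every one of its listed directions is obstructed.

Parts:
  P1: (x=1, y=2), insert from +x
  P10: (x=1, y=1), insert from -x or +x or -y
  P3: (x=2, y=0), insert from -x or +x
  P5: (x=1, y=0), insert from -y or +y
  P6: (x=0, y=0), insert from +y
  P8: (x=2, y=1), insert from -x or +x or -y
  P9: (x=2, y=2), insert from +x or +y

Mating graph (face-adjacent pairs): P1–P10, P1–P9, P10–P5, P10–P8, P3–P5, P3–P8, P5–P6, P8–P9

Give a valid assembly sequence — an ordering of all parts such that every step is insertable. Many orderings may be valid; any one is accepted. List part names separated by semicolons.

1. P6@(0, 0) [+y clear] — {P6}
2. P5@(1, 0) [-y clear] — {P5, P6}
3. P3@(2, 0) [+x clear] — {P3, P5, P6}
4. P10@(1, 1) [-x clear] — {P10, P3, P5, P6}
5. P1@(1, 2) [+x clear] — {P1, P10, P3, P5, P6}
6. P9@(2, 2) [+x clear] — {P1, P10, P3, P5, P6, P9}
7. P8@(2, 1) [+x clear] — {P1, P10, P3, P5, P6, P8, P9}

P6; P5; P3; P10; P1; P9; P8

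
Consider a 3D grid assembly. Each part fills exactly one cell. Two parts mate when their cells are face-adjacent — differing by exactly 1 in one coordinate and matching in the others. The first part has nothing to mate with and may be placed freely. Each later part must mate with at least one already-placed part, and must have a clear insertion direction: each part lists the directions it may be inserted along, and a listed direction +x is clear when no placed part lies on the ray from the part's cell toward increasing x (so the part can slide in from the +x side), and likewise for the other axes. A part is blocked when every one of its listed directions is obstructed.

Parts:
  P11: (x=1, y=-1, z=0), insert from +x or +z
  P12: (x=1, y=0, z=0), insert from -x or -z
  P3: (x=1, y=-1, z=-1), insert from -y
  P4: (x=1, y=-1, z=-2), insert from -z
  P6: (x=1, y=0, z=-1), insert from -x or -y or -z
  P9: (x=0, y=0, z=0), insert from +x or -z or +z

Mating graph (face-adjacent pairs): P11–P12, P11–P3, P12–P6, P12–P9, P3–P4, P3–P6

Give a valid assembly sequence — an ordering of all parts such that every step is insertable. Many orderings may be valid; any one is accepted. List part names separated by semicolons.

1. P4@(1, -1, -2) [-z clear] — {P4}
2. P3@(1, -1, -1) [-y clear] — {P3, P4}
3. P6@(1, 0, -1) [-x clear] — {P3, P4, P6}
4. P11@(1, -1, 0) [+x clear] — {P11, P3, P4, P6}
5. P12@(1, 0, 0) [-x clear] — {P11, P12, P3, P4, P6}
6. P9@(0, 0, 0) [-z clear] — {P11, P12, P3, P4, P6, P9}

P4; P3; P6; P11; P12; P9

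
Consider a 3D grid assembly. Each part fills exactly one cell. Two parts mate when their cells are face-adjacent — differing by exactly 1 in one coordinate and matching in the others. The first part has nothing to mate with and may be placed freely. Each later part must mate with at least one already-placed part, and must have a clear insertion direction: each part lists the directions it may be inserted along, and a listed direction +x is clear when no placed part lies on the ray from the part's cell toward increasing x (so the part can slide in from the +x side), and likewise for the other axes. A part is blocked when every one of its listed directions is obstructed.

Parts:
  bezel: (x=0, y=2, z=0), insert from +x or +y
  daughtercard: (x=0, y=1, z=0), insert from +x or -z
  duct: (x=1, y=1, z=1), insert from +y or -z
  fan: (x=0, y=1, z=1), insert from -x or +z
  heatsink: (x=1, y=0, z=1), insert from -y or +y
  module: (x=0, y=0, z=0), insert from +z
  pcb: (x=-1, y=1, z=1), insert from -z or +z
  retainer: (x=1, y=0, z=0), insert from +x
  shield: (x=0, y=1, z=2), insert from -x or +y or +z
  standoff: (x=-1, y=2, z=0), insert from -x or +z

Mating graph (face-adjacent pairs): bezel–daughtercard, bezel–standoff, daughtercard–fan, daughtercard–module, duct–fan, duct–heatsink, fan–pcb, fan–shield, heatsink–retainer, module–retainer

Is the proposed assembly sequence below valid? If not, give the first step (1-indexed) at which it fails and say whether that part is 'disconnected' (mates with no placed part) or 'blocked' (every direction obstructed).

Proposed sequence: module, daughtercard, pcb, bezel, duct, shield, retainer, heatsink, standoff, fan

Invalid at step 3 (disconnected)

1. module@(0, 0, 0) [+z clear] — {module}
2. daughtercard@(0, 1, 0) [+x clear] — {daughtercard, module}
3. pcb@(-1, 1, 1) — no placed neighbour ⇒ disconnected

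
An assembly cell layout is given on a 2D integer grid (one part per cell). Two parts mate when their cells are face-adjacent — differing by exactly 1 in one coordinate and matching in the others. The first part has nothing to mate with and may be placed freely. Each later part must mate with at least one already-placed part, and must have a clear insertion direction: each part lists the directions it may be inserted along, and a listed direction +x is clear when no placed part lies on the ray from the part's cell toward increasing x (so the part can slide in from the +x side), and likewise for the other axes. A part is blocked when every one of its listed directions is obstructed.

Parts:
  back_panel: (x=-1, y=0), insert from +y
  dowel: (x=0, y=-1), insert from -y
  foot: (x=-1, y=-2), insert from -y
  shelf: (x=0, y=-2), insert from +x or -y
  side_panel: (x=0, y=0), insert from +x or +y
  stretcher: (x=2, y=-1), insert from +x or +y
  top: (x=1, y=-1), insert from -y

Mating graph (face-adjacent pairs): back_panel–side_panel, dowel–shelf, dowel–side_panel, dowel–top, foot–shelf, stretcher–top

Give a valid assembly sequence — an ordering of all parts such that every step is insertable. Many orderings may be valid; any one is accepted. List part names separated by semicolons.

1. back_panel@(-1, 0) [+y clear] — {back_panel}
2. side_panel@(0, 0) [+x clear] — {back_panel, side_panel}
3. dowel@(0, -1) [-y clear] — {back_panel, dowel, side_panel}
4. top@(1, -1) [-y clear] — {back_panel, dowel, side_panel, top}
5. stretcher@(2, -1) [+x clear] — {back_panel, dowel, side_panel, stretcher, top}
6. shelf@(0, -2) [+x clear] — {back_panel, dowel, shelf, side_panel, stretcher, top}
7. foot@(-1, -2) [-y clear] — {back_panel, dowel, foot, shelf, side_panel, stretcher, top}

back_panel; side_panel; dowel; top; stretcher; shelf; foot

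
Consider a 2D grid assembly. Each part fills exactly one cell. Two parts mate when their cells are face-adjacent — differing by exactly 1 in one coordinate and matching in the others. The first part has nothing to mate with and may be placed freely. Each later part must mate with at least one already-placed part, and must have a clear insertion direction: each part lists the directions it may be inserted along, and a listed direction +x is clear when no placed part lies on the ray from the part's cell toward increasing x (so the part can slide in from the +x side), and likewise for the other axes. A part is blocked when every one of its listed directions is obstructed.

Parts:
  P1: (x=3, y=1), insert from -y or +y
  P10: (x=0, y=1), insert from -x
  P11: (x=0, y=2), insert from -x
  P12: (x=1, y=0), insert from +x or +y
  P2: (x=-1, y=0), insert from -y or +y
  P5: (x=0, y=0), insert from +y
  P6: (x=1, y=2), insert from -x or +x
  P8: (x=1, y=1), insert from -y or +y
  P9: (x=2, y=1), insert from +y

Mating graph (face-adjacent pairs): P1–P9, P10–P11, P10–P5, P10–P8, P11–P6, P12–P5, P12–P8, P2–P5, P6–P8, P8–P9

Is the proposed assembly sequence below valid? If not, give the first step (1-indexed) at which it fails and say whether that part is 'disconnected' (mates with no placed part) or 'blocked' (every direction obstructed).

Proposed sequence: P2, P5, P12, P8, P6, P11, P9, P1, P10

Valid

1. P2@(-1, 0) [-y clear] — {P2}
2. P5@(0, 0) [+y clear] — {P2, P5}
3. P12@(1, 0) [+x clear] — {P12, P2, P5}
4. P8@(1, 1) [+y clear] — {P12, P2, P5, P8}
5. P6@(1, 2) [-x clear] — {P12, P2, P5, P6, P8}
6. P11@(0, 2) [-x clear] — {P11, P12, P2, P5, P6, P8}
7. P9@(2, 1) [+y clear] — {P11, P12, P2, P5, P6, P8, P9}
8. P1@(3, 1) [-y clear] — {P1, P11, P12, P2, P5, P6, P8, P9}
9. P10@(0, 1) [-x clear] — {P1, P10, P11, P12, P2, P5, P6, P8, P9}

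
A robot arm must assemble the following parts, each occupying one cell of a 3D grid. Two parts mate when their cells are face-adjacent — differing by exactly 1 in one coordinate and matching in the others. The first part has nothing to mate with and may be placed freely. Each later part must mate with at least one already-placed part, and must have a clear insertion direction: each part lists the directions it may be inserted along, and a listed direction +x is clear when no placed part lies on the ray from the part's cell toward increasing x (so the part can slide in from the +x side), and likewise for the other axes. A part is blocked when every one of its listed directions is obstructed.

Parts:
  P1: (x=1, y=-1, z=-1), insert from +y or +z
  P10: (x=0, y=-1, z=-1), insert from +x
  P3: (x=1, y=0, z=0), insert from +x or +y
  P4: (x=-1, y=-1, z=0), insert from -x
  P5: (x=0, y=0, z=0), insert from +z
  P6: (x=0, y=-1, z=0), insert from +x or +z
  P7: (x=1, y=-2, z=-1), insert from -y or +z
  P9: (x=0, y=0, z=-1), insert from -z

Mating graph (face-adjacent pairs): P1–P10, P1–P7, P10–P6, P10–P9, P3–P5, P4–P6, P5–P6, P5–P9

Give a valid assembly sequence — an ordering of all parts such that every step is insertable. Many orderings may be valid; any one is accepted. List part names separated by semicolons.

P10; P6; P5; P4; P3; P1; P7; P9

1. P10@(0, -1, -1) [+x clear] — {P10}
2. P6@(0, -1, 0) [+x clear] — {P10, P6}
3. P5@(0, 0, 0) [+z clear] — {P10, P5, P6}
4. P4@(-1, -1, 0) [-x clear] — {P10, P4, P5, P6}
5. P3@(1, 0, 0) [+x clear] — {P10, P3, P4, P5, P6}
6. P1@(1, -1, -1) [+y clear] — {P1, P10, P3, P4, P5, P6}
7. P7@(1, -2, -1) [-y clear] — {P1, P10, P3, P4, P5, P6, P7}
8. P9@(0, 0, -1) [-z clear] — {P1, P10, P3, P4, P5, P6, P7, P9}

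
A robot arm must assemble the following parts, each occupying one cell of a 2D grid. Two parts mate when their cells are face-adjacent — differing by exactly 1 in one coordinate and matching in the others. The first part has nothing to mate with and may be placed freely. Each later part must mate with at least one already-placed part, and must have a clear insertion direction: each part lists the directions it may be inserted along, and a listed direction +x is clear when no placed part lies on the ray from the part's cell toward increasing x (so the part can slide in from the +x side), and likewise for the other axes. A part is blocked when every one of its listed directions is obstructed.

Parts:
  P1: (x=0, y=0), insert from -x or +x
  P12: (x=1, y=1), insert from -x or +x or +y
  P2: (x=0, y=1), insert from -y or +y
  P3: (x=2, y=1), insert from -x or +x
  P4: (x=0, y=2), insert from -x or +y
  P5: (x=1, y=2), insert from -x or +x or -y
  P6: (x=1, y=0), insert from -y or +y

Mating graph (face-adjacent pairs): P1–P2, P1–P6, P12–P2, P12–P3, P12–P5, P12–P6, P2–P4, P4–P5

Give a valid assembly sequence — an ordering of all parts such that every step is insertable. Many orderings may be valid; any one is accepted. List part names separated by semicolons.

P3; P12; P5; P6; P1; P2; P4

1. P3@(2, 1) [-x clear] — {P3}
2. P12@(1, 1) [-x clear] — {P12, P3}
3. P5@(1, 2) [-x clear] — {P12, P3, P5}
4. P6@(1, 0) [-y clear] — {P12, P3, P5, P6}
5. P1@(0, 0) [-x clear] — {P1, P12, P3, P5, P6}
6. P2@(0, 1) [+y clear] — {P1, P12, P2, P3, P5, P6}
7. P4@(0, 2) [-x clear] — {P1, P12, P2, P3, P4, P5, P6}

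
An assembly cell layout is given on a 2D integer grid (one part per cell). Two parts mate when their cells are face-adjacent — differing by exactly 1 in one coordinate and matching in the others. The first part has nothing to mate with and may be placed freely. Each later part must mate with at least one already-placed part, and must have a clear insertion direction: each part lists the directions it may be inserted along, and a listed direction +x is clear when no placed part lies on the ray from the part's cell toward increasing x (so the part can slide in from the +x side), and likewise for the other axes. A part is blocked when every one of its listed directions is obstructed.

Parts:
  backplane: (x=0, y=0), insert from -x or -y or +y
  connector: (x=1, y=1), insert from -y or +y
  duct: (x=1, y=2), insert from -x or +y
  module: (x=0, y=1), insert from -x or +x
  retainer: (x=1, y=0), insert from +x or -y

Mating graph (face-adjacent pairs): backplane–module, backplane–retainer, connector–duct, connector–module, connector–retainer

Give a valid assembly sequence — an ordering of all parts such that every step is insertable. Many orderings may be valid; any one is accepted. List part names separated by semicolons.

1. backplane@(0, 0) [-x clear] — {backplane}
2. module@(0, 1) [-x clear] — {backplane, module}
3. retainer@(1, 0) [+x clear] — {backplane, module, retainer}
4. connector@(1, 1) [+y clear] — {backplane, connector, module, retainer}
5. duct@(1, 2) [-x clear] — {backplane, connector, duct, module, retainer}

backplane; module; retainer; connector; duct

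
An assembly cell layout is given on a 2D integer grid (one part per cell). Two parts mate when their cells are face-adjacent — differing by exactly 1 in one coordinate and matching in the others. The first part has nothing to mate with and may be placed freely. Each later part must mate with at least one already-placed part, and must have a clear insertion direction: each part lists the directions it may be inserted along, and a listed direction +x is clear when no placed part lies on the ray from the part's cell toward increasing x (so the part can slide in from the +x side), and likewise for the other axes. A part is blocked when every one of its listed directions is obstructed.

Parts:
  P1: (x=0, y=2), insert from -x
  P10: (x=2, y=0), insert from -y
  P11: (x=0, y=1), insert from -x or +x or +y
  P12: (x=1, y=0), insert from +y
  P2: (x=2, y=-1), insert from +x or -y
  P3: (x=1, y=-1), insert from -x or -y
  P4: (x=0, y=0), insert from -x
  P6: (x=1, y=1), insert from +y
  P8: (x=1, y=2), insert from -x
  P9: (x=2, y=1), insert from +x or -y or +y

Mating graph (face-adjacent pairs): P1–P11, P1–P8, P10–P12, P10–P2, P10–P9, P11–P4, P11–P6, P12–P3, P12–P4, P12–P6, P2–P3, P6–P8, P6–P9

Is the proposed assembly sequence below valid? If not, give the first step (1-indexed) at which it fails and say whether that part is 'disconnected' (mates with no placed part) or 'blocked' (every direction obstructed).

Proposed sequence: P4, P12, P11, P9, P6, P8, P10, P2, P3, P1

Invalid at step 4 (disconnected)

1. P4@(0, 0) [-x clear] — {P4}
2. P12@(1, 0) [+y clear] — {P12, P4}
3. P11@(0, 1) [-x clear] — {P11, P12, P4}
4. P9@(2, 1) — no placed neighbour ⇒ disconnected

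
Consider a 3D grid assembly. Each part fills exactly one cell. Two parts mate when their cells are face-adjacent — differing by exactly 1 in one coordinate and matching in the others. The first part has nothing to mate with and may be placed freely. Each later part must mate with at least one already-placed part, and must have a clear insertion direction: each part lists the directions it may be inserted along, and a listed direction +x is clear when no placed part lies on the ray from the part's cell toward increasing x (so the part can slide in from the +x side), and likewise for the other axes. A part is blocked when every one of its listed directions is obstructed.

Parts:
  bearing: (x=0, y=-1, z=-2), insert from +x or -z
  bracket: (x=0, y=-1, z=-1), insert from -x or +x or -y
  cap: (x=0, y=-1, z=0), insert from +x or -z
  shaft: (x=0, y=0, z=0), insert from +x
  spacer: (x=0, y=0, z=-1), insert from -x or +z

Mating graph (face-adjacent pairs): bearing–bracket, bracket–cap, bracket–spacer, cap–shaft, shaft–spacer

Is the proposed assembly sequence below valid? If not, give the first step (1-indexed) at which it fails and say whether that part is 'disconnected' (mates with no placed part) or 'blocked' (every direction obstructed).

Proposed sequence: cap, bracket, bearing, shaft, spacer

1. cap@(0, -1, 0) [+x clear] — {cap}
2. bracket@(0, -1, -1) [-x clear] — {bracket, cap}
3. bearing@(0, -1, -2) [+x clear] — {bearing, bracket, cap}
4. shaft@(0, 0, 0) [+x clear] — {bearing, bracket, cap, shaft}
5. spacer@(0, 0, -1) [-x clear] — {bearing, bracket, cap, shaft, spacer}

Valid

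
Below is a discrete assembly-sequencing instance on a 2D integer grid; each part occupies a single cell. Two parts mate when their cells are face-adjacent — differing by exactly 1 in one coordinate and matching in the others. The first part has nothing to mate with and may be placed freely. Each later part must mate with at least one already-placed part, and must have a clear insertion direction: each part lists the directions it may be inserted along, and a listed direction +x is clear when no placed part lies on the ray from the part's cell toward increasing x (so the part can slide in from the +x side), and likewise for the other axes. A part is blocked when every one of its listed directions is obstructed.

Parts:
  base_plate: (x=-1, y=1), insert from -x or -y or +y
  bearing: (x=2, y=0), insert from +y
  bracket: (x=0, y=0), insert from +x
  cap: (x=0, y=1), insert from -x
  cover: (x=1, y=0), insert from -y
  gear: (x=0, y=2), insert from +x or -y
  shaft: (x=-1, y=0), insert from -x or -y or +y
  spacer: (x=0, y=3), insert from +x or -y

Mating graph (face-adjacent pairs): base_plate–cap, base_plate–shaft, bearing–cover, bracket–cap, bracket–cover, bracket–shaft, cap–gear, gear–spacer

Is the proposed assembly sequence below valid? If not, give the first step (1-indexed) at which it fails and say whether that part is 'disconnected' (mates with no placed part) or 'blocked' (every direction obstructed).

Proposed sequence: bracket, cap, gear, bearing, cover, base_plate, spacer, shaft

1. bracket@(0, 0) [+x clear] — {bracket}
2. cap@(0, 1) [-x clear] — {bracket, cap}
3. gear@(0, 2) [+x clear] — {bracket, cap, gear}
4. bearing@(2, 0) — no placed neighbour ⇒ disconnected

Invalid at step 4 (disconnected)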